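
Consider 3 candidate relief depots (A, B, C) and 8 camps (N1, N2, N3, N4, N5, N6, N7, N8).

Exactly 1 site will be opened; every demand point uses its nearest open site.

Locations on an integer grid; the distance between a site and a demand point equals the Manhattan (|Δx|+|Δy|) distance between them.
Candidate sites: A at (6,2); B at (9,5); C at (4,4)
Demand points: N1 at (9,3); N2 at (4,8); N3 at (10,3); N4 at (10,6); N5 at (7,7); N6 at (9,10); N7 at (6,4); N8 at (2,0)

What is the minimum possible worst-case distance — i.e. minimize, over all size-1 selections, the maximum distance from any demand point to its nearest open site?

Open {A}.
  Farthest demand point is N6 at distance 11 (to A); all others are ≤ 11.
With {C} the worst case is 11.
With {B} the worst case is 12.
No size-1 selection achieves below 11.

11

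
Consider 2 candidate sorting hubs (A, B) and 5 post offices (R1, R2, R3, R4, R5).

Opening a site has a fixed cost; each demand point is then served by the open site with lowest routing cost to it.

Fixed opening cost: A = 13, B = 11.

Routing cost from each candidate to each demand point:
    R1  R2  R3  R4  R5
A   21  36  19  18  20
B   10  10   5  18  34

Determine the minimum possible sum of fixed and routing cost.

87

Open {A, B}: assign each demand point to its cheapest open site.
  R1→B 10, R2→B 10, R3→B 5, R4→A 18, R5→A 20
  routing cost 63, fixed 24 → total 87.
Compare {B}: routing cost 77 + fixed 11 = 88.
Compare {A}: routing cost 114 + fixed 13 = 127.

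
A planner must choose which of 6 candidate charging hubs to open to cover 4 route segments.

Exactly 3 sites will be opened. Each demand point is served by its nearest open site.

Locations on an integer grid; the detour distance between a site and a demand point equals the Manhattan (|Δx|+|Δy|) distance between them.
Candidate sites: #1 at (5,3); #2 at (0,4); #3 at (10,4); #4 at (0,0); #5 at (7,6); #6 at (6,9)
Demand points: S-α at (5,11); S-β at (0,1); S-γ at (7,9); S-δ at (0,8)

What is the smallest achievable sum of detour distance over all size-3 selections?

Open {#2, #4, #6}.
  S-α→#6 3, S-β→#4 1, S-γ→#6 1, S-δ→#2 4  ⇒ total 9.
Compare {#1, #2, #6}: total 11.
Compare {#2, #3, #6}: total 11.
No size-3 selection does better; minimum is 9.

9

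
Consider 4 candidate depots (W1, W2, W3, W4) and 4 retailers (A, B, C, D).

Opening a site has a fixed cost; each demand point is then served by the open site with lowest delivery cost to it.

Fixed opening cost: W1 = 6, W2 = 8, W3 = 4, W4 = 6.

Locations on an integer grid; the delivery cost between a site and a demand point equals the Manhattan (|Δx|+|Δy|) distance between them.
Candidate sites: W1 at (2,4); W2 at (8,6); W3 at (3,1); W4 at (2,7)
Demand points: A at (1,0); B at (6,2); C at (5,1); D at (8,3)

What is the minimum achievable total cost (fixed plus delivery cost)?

20

Open {W3}: assign each demand point to its cheapest open site.
  A→W3 3, B→W3 4, C→W3 2, D→W3 7
  delivery cost 16, fixed 4 → total 20.
Compare {W2, W3}: delivery cost 12 + fixed 12 = 24.
Compare {W1, W3}: delivery cost 16 + fixed 10 = 26.
Compare {W3, W4}: delivery cost 16 + fixed 10 = 26.
All other subsets cost ≥ 24. Minimum total cost: 20.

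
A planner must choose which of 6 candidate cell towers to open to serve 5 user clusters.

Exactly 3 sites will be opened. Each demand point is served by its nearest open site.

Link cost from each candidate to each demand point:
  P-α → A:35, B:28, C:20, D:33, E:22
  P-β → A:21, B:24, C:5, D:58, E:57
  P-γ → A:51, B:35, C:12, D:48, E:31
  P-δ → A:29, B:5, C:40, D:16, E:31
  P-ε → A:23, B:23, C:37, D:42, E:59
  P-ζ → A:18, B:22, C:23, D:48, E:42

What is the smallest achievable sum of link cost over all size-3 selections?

Open {P-α, P-β, P-δ}.
  A→P-β 21, B→P-δ 5, C→P-β 5, D→P-δ 16, E→P-α 22  ⇒ total 69.
Compare {P-β, P-δ, P-ζ}: total 75.
Compare {P-β, P-γ, P-δ}: total 78.
No size-3 selection does better; minimum is 69.

69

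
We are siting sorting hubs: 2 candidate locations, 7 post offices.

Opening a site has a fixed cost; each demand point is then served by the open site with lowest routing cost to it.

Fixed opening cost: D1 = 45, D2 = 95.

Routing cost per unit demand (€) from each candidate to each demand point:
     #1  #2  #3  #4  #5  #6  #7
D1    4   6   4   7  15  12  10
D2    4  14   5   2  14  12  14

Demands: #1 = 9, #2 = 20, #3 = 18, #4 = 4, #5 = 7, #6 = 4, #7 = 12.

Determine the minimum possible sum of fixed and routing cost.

574

Open {D1}: assign each demand point to its cheapest open site.
  #1→D1 9×4=36, #2→D1 20×6=120, #3→D1 18×4=72, #4→D1 4×7=28, #5→D1 7×15=105, #6→D1 4×12=48, #7→D1 12×10=120
  routing cost 529, fixed 45 → total 574.
Compare {D1, D2}: routing cost 502 + fixed 140 = 642.
Compare {D2}: routing cost 728 + fixed 95 = 823.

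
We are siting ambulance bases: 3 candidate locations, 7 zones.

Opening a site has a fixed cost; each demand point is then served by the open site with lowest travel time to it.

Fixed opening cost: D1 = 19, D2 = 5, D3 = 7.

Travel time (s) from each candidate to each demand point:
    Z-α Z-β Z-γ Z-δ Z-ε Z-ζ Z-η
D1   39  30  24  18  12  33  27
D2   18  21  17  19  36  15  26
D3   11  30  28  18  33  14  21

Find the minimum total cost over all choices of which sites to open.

145

Open {D1, D2, D3}: assign each demand point to its cheapest open site.
  Z-α→D3 11, Z-β→D2 21, Z-γ→D2 17, Z-δ→D1 18, Z-ε→D1 12, Z-ζ→D3 14, Z-η→D3 21
  travel time 114, fixed 31 → total 145.
Compare {D2, D3}: travel time 135 + fixed 12 = 147.
Compare {D1, D2}: travel time 127 + fixed 24 = 151.
Compare {D1, D3}: travel time 130 + fixed 26 = 156.
All other subsets cost ≥ 147. Minimum total cost: 145.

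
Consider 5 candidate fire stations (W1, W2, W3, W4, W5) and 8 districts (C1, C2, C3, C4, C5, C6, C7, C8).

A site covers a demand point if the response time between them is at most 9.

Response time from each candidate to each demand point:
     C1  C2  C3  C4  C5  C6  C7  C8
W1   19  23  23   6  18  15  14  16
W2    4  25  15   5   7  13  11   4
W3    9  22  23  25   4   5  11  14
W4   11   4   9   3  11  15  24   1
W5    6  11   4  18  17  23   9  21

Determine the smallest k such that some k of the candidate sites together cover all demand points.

Coverage sets (demand points within 9 of each site):
  W1: {C4}
  W2: {C1, C4, C5, C8}
  W3: {C1, C5, C6}
  W4: {C2, C3, C4, C8}
  W5: {C1, C3, C7}
No 2 sites suffice: every size-2 union leaves at least one demand point uncovered.
But {W3, W4, W5} covers everything, so the minimum is 3.

3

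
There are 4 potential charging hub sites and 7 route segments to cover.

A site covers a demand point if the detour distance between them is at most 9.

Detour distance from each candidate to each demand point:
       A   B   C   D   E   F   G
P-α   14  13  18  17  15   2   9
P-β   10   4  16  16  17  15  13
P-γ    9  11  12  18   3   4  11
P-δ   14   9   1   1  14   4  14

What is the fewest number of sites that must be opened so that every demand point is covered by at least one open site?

Coverage sets (demand points within 9 of each site):
  P-α: {F, G}
  P-β: {B}
  P-γ: {A, E, F}
  P-δ: {B, C, D, F}
No 2 sites suffice: every size-2 union leaves at least one demand point uncovered.
But {P-α, P-γ, P-δ} covers everything, so the minimum is 3.

3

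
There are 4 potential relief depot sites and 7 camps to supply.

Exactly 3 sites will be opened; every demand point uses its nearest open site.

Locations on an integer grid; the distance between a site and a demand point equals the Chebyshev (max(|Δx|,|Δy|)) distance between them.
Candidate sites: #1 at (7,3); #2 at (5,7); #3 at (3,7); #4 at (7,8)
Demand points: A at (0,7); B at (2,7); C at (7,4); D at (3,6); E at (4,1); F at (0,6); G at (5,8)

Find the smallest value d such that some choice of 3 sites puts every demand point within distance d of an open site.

3

Open {#1, #2, #3}.
  Farthest demand point is A at distance 3 (to #3); all others are ≤ 3.
With {#1, #3, #4} the worst case is 3.
With {#1, #2, #4} the worst case is 5.
No size-3 selection achieves below 3.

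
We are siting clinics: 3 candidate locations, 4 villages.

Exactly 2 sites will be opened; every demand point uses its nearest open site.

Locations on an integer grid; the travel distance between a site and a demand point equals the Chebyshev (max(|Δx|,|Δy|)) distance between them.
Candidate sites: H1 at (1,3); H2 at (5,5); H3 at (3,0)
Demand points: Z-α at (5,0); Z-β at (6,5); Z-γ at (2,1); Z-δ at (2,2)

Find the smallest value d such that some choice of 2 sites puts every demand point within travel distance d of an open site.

2

Open {H2, H3}.
  Farthest demand point is Z-α at travel distance 2 (to H3); all others are ≤ 2.
With {H1, H2} the worst case is 4.
With {H1, H3} the worst case is 5.
No size-2 selection achieves below 2.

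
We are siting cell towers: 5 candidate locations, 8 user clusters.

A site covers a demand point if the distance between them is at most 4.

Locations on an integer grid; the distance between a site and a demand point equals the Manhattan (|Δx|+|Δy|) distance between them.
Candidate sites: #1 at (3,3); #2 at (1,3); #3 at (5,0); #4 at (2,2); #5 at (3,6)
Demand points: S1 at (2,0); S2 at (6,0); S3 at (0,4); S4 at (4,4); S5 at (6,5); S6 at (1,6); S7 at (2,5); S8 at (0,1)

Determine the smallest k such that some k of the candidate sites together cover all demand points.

3

Coverage sets (demand points within 4 of each site):
  #1: {S1, S3, S4, S7}
  #2: {S1, S3, S4, S6, S7, S8}
  #3: {S1, S2}
  #4: {S1, S3, S4, S7, S8}
  #5: {S4, S5, S6, S7}
No 2 sites suffice: every size-2 union leaves at least one demand point uncovered.
But {#2, #3, #5} covers everything, so the minimum is 3.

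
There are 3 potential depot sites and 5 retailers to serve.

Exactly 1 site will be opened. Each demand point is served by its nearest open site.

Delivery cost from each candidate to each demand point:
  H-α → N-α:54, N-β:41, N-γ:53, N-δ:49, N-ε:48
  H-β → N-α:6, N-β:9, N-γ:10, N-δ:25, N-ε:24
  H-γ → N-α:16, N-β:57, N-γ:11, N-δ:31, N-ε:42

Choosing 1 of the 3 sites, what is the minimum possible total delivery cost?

74

Open {H-β}.
  N-α→H-β 6, N-β→H-β 9, N-γ→H-β 10, N-δ→H-β 25, N-ε→H-β 24  ⇒ total 74.
Compare {H-γ}: total 157.
Compare {H-α}: total 245.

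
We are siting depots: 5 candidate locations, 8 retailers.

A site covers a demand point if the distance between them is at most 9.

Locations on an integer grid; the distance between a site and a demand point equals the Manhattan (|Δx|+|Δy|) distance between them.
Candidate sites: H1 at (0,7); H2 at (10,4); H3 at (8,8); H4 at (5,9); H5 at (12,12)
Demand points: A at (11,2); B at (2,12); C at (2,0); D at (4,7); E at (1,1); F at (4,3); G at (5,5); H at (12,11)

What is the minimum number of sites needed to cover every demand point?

Coverage sets (demand points within 9 of each site):
  H1: {B, C, D, E, F, G}
  H2: {A, D, F, G, H}
  H3: {A, D, F, G, H}
  H4: {B, D, F, G, H}
  H5: {H}
No single site covers all 8 demand points.
But {H1, H2} covers everything, so the minimum is 2.

2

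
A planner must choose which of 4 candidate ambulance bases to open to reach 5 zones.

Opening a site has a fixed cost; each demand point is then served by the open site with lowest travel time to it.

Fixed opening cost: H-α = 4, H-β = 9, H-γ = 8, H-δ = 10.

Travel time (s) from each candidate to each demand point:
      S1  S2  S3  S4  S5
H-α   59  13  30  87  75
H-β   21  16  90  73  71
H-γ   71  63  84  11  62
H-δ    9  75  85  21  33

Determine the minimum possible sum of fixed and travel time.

Open {H-α, H-γ, H-δ}: assign each demand point to its cheapest open site.
  S1→H-δ 9, S2→H-α 13, S3→H-α 30, S4→H-γ 11, S5→H-δ 33
  travel time 96, fixed 22 → total 118.
Compare {H-α, H-δ}: travel time 106 + fixed 14 = 120.
Compare {H-α, H-β, H-γ, H-δ}: travel time 96 + fixed 31 = 127.
Compare {H-α, H-β, H-δ}: travel time 106 + fixed 23 = 129.
All other subsets cost ≥ 120. Minimum total cost: 118.

118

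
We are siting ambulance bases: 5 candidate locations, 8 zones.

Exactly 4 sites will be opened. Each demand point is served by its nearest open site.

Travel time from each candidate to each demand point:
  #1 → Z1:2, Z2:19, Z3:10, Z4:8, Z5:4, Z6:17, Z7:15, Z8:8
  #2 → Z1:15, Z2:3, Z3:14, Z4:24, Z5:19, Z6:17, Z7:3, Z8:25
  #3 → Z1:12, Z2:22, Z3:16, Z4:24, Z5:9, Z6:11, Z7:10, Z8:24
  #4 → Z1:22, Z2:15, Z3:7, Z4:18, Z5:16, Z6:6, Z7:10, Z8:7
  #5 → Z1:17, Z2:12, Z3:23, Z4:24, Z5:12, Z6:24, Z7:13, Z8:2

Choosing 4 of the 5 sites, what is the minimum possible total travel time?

Open {#1, #2, #4, #5}.
  Z1→#1 2, Z2→#2 3, Z3→#4 7, Z4→#1 8, Z5→#1 4, Z6→#4 6, Z7→#2 3, Z8→#5 2  ⇒ total 35.
Compare {#1, #2, #3, #4}: total 40.
Compare {#1, #2, #3, #5}: total 43.
No size-4 selection does better; minimum is 35.

35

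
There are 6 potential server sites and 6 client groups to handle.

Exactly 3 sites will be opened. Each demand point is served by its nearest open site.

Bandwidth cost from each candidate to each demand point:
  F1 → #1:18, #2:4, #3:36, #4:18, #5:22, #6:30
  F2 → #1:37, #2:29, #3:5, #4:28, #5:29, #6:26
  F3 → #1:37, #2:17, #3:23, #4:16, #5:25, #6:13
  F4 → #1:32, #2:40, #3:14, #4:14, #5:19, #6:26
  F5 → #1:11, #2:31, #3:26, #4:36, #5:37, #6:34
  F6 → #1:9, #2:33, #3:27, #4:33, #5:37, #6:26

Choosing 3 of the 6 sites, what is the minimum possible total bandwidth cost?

78

Open {F1, F2, F3}.
  #1→F1 18, #2→F1 4, #3→F2 5, #4→F3 16, #5→F1 22, #6→F3 13  ⇒ total 78.
Compare {F1, F3, F4}: total 82.
Compare {F1, F2, F6}: total 84.
No size-3 selection does better; minimum is 78.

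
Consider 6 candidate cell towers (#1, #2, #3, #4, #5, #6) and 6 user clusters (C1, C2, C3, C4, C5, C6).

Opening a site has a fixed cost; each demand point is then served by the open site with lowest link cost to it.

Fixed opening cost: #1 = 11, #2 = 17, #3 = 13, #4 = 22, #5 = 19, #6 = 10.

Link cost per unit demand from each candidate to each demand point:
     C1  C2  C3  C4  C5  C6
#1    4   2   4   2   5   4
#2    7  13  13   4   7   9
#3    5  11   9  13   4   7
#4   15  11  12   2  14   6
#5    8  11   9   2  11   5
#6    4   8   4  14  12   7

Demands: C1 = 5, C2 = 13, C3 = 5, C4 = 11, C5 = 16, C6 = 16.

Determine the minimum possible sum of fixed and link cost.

Open {#1, #3}: assign each demand point to its cheapest open site.
  C1→#1 5×4=20, C2→#1 13×2=26, C3→#1 5×4=20, C4→#1 11×2=22, C5→#3 16×4=64, C6→#1 16×4=64
  link cost 216, fixed 24 → total 240.
Compare {#1}: link cost 232 + fixed 11 = 243.
Compare {#1, #3, #6}: link cost 216 + fixed 34 = 250.
Compare {#1, #6}: link cost 232 + fixed 21 = 253.
All other subsets cost ≥ 243. Minimum total cost: 240.

240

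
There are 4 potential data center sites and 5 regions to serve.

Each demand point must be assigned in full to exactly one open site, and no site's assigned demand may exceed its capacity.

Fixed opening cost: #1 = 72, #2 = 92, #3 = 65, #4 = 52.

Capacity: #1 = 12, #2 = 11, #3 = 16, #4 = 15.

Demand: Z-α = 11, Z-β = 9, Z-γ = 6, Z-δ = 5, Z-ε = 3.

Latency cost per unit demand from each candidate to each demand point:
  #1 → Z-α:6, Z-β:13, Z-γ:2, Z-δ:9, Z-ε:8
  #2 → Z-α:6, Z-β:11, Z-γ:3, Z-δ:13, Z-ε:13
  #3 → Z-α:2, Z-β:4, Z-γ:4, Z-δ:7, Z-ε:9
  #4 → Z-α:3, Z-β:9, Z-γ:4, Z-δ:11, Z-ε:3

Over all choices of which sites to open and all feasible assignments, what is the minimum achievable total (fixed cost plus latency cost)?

314

Open {#1, #3, #4}; cheapest assignment that respects the capacities:
  #1 (cap 12, load 6): Z-γ — cost 6×2 = 12
  #3 (cap 16, load 14): Z-β, Z-δ — cost 9×4 + 5×7 = 71
  #4 (cap 15, load 14): Z-α, Z-ε — cost 11×3 + 3×3 = 42
  Shipping 125, fixed 189 → total 314.
  Any other capacity-feasible assignment to {#1, #3, #4} ships for at least 125.
Compare {#2, #3, #4}: its best feasible assignment gives total 340.
Compare {#1, #2, #3}: its best feasible assignment gives total 402.
Every other set of open sites that can feasibly serve all demand totals ≥ 340 even under its best assignment. Minimum: 314.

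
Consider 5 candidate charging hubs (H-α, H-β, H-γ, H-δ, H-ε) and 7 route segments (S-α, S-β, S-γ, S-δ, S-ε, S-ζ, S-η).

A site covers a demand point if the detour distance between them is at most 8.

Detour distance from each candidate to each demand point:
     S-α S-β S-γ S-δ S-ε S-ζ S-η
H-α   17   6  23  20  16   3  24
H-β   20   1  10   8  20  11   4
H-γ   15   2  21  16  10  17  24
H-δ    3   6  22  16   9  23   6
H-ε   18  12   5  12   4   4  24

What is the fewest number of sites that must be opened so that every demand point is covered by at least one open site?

Coverage sets (demand points within 8 of each site):
  H-α: {S-β, S-ζ}
  H-β: {S-β, S-δ, S-η}
  H-γ: {S-β}
  H-δ: {S-α, S-β, S-η}
  H-ε: {S-γ, S-ε, S-ζ}
No 2 sites suffice: every size-2 union leaves at least one demand point uncovered.
But {H-β, H-δ, H-ε} covers everything, so the minimum is 3.

3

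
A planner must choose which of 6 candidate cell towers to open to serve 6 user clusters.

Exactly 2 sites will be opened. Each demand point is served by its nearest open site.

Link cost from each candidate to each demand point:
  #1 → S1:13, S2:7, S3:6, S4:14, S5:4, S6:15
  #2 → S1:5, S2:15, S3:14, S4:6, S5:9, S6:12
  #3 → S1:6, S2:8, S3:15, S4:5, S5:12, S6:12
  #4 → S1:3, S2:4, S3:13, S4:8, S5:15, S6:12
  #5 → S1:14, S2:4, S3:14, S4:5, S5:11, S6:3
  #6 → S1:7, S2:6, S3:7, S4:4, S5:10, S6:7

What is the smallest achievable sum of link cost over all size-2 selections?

Open {#1, #6}.
  S1→#6 7, S2→#6 6, S3→#1 6, S4→#6 4, S5→#1 4, S6→#6 7  ⇒ total 34.
Compare {#1, #5}: total 35.
Compare {#4, #6}: total 35.
No size-2 selection does better; minimum is 34.

34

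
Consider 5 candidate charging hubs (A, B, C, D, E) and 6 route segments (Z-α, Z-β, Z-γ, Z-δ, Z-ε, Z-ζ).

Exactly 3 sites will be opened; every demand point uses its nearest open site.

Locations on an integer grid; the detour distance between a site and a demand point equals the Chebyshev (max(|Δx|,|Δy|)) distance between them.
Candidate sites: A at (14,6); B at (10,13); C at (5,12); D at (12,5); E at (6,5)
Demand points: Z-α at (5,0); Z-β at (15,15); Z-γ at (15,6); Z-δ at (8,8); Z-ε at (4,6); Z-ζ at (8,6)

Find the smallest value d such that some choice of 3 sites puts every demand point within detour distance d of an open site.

Open {A, B, E}.
  Farthest demand point is Z-α at detour distance 5 (to E); all others are ≤ 5.
With {B, D, E} the worst case is 5.
With {A, B, D} the worst case is 7.
No size-3 selection achieves below 5.

5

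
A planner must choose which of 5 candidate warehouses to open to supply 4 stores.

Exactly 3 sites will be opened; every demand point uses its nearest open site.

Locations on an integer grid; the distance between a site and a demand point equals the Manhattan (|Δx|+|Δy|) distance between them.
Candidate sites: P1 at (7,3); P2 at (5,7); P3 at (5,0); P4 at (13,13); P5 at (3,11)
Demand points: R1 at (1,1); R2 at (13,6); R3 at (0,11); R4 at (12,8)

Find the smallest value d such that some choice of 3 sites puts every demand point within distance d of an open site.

7

Open {P3, P4, P5}.
  Farthest demand point is R2 at distance 7 (to P4); all others are ≤ 7.
With {P1, P4, P5} the worst case is 8.
With {P1, P2, P3} the worst case is 9.
No size-3 selection achieves below 7.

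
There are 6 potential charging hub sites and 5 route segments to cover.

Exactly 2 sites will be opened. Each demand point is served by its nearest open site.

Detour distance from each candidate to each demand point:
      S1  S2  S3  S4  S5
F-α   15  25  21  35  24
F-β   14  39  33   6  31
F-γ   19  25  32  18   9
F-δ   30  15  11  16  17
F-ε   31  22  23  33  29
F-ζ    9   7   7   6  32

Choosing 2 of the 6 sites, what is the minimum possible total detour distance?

38

Open {F-γ, F-ζ}.
  S1→F-ζ 9, S2→F-ζ 7, S3→F-ζ 7, S4→F-ζ 6, S5→F-γ 9  ⇒ total 38.
Compare {F-δ, F-ζ}: total 46.
Compare {F-α, F-ζ}: total 53.
No size-2 selection does better; minimum is 38.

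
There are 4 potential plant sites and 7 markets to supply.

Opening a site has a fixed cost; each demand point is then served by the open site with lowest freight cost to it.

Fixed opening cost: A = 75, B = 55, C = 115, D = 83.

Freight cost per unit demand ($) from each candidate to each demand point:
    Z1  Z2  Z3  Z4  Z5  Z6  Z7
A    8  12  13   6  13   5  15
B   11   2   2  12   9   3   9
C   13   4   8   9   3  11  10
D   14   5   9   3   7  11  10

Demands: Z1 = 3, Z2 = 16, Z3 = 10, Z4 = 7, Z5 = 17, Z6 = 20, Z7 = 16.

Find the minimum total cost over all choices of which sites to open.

Open {B, D}: assign each demand point to its cheapest open site.
  Z1→B 3×11=33, Z2→B 16×2=32, Z3→B 10×2=20, Z4→D 7×3=21, Z5→D 17×7=119, Z6→B 20×3=60, Z7→B 16×9=144
  freight cost 429, fixed 138 → total 567.
Compare {B, C}: freight cost 403 + fixed 170 = 573.
Compare {B}: freight cost 526 + fixed 55 = 581.
Compare {A, B}: freight cost 475 + fixed 130 = 605.
All other subsets cost ≥ 573. Minimum total cost: 567.

567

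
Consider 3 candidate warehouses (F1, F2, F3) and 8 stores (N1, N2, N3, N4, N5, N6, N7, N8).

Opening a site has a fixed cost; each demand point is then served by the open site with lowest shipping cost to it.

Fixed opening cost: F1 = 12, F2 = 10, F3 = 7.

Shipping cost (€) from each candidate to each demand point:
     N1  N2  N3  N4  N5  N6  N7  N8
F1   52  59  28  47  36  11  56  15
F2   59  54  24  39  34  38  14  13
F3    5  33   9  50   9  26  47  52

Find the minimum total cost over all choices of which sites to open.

Open {F1, F2, F3}: assign each demand point to its cheapest open site.
  N1→F3 5, N2→F3 33, N3→F3 9, N4→F2 39, N5→F3 9, N6→F1 11, N7→F2 14, N8→F2 13
  shipping cost 133, fixed 29 → total 162.
Compare {F2, F3}: shipping cost 148 + fixed 17 = 165.
Compare {F1, F3}: shipping cost 176 + fixed 19 = 195.
Compare {F3}: shipping cost 231 + fixed 7 = 238.
All other subsets cost ≥ 165. Minimum total cost: 162.

162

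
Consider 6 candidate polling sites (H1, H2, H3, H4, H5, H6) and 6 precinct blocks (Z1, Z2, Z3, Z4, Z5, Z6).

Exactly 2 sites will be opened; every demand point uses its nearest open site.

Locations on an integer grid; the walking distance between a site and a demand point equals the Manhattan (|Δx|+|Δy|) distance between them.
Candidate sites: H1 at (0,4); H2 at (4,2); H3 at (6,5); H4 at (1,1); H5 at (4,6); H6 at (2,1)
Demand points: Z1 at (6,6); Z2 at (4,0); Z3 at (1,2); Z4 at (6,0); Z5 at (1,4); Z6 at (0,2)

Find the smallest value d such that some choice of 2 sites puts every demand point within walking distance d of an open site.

Open {H2, H3}.
  Farthest demand point is Z5 at walking distance 5 (to H2); all others are ≤ 5.
With {H2, H5} the worst case is 5.
With {H3, H4} the worst case is 5.
No size-2 selection achieves below 5.

5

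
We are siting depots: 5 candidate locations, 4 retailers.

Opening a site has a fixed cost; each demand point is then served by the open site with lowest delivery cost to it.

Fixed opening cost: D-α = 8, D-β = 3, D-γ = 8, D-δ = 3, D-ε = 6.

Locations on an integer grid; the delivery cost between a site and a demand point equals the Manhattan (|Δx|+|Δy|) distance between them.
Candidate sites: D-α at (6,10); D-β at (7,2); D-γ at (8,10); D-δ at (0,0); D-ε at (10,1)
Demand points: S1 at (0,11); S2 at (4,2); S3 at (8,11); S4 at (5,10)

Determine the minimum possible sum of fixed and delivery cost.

Open {D-α, D-β}: assign each demand point to its cheapest open site.
  S1→D-α 7, S2→D-β 3, S3→D-α 3, S4→D-α 1
  delivery cost 14, fixed 11 → total 25.
Compare {D-β, D-γ}: delivery cost 16 + fixed 11 = 27.
Compare {D-α, D-δ}: delivery cost 17 + fixed 11 = 28.
Compare {D-α, D-β, D-δ}: delivery cost 14 + fixed 14 = 28.
All other subsets cost ≥ 27. Minimum total cost: 25.

25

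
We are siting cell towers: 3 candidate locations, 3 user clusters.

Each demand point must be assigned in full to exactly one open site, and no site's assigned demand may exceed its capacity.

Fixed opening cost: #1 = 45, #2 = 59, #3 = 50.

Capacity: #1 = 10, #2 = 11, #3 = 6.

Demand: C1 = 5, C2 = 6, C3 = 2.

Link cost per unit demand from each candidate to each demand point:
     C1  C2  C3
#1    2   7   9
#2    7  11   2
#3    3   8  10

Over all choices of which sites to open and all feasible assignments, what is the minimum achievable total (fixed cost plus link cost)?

Open {#1, #3}; cheapest assignment that respects the capacities:
  #1 (cap 10, load 8): C2, C3 — cost 6×7 + 2×9 = 60
  #3 (cap 6, load 5): C1 — cost 5×3 = 15
  Shipping 75, fixed 95 → total 170.
  Any other capacity-feasible assignment to {#1, #3} ships for at least 75.
Compare {#1, #2}: its best feasible assignment gives total 184.
Compare {#2, #3}: its best feasible assignment gives total 194.
Every other set of open sites that can feasibly serve all demand totals ≥ 184 even under its best assignment. Minimum: 170.

170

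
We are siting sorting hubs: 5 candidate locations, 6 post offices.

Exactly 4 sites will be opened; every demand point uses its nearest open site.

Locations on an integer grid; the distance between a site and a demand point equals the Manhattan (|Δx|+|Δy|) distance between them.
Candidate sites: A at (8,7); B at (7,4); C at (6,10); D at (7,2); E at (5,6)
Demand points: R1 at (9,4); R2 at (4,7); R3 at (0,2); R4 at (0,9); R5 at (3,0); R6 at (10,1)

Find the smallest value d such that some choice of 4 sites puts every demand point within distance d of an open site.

7

Open {A, B, C, D}.
  Farthest demand point is R3 at distance 7 (to D); all others are ≤ 7.
With {A, C, D, E} the worst case is 7.
With {B, C, D, E} the worst case is 7.
No size-4 selection achieves below 7.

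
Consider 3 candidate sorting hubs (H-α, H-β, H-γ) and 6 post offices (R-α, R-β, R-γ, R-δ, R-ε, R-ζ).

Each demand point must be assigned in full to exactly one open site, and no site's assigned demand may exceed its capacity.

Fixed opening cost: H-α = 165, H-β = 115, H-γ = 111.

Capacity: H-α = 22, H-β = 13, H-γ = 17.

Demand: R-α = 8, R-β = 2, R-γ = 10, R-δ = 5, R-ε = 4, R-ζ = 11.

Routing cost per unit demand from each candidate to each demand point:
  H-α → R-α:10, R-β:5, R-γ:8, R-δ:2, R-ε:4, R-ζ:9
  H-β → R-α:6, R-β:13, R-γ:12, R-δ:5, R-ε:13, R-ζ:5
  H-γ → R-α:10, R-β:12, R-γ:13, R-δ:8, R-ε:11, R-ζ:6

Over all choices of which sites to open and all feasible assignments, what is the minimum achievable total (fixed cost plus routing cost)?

Open {H-α, H-β, H-γ}; cheapest assignment that respects the capacities:
  H-α (cap 22, load 21): R-β, R-γ, R-δ, R-ε — cost 2×5 + 10×8 + 5×2 + 4×4 = 116
  H-β (cap 13, load 8): R-α — cost 8×6 = 48
  H-γ (cap 17, load 11): R-ζ — cost 11×6 = 66
  Shipping 230, fixed 391 → total 621.
  Any other capacity-feasible assignment to {H-α, H-β, H-γ} ships for at least 230.
Total demand is 40 and no other set of sites has combined capacity ≥ 40, so {H-α, H-β, H-γ} is the only feasible choice of open sites. Minimum: 621.

621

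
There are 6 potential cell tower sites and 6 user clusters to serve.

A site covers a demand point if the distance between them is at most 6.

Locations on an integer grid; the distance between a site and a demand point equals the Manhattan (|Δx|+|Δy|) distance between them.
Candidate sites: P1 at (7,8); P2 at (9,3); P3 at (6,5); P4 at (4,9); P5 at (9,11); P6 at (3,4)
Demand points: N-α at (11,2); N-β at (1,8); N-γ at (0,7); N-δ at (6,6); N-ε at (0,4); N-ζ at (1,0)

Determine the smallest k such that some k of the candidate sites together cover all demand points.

2

Coverage sets (demand points within 6 of each site):
  P1: {N-β, N-δ}
  P2: {N-α, N-δ}
  P3: {N-δ}
  P4: {N-β, N-γ, N-δ}
  P5: {}
  P6: {N-β, N-γ, N-δ, N-ε, N-ζ}
No single site covers all 6 demand points.
But {P2, P6} covers everything, so the minimum is 2.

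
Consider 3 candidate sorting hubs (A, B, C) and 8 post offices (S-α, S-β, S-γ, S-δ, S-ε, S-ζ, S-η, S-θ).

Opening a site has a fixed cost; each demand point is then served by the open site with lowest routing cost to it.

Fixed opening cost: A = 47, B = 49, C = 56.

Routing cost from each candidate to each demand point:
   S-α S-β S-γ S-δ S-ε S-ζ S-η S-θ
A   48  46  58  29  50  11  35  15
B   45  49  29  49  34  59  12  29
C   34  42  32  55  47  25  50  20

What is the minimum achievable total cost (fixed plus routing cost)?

317

Open {A, B}: assign each demand point to its cheapest open site.
  S-α→B 45, S-β→A 46, S-γ→B 29, S-δ→A 29, S-ε→B 34, S-ζ→A 11, S-η→B 12, S-θ→A 15
  routing cost 221, fixed 96 → total 317.
Compare {A}: routing cost 292 + fixed 47 = 339.
Compare {A, C}: routing cost 245 + fixed 103 = 348.
Compare {B, C}: routing cost 245 + fixed 105 = 350.
All other subsets cost ≥ 339. Minimum total cost: 317.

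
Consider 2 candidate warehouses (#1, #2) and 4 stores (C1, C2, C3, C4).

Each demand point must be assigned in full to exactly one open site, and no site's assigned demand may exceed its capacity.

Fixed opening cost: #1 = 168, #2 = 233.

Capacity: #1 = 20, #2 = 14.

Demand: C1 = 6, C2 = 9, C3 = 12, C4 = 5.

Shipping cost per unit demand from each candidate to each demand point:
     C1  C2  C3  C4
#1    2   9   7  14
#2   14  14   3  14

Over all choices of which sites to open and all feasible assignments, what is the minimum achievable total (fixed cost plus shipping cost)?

Open {#1, #2}; cheapest assignment that respects the capacities:
  #1 (cap 20, load 20): C1, C2, C4 — cost 6×2 + 9×9 + 5×14 = 163
  #2 (cap 14, load 12): C3 — cost 12×3 = 36
  Shipping 199, fixed 401 → total 600.
  Any other capacity-feasible assignment to {#1, #2} ships for at least 199.
Total demand is 32 and no other set of sites has combined capacity ≥ 32, so {#1, #2} is the only feasible choice of open sites. Minimum: 600.

600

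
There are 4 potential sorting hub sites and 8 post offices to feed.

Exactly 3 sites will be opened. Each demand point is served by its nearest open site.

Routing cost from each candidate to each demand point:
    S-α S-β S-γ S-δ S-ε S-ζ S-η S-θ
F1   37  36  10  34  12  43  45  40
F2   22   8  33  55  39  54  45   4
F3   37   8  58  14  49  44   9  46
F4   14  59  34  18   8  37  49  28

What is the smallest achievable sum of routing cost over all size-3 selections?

Open {F1, F2, F3}.
  S-α→F2 22, S-β→F2 8, S-γ→F1 10, S-δ→F3 14, S-ε→F1 12, S-ζ→F1 43, S-η→F3 9, S-θ→F2 4  ⇒ total 122.
Compare {F2, F3, F4}: total 127.
Compare {F1, F3, F4}: total 128.
No size-3 selection does better; minimum is 122.

122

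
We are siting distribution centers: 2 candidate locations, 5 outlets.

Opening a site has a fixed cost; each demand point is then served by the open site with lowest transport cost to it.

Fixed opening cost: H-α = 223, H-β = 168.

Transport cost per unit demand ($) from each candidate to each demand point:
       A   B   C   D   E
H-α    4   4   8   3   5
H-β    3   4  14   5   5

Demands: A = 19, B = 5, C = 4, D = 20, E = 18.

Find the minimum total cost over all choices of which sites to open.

Open {H-β}: assign each demand point to its cheapest open site.
  A→H-β 19×3=57, B→H-β 5×4=20, C→H-β 4×14=56, D→H-β 20×5=100, E→H-β 18×5=90
  transport cost 323, fixed 168 → total 491.
Compare {H-α}: transport cost 278 + fixed 223 = 501.
Compare {H-α, H-β}: transport cost 259 + fixed 391 = 650.

491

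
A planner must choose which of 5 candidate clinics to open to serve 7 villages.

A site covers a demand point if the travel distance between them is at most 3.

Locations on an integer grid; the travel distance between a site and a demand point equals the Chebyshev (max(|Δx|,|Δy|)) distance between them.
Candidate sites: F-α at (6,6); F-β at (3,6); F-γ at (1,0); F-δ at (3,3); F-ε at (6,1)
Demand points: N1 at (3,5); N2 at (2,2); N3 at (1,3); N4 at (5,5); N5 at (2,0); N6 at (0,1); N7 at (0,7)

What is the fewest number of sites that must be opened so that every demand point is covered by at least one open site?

Coverage sets (demand points within 3 of each site):
  F-α: {N1, N4}
  F-β: {N1, N3, N4, N7}
  F-γ: {N2, N3, N5, N6}
  F-δ: {N1, N2, N3, N4, N5, N6}
  F-ε: {}
No single site covers all 7 demand points.
But {F-β, F-γ} covers everything, so the minimum is 2.

2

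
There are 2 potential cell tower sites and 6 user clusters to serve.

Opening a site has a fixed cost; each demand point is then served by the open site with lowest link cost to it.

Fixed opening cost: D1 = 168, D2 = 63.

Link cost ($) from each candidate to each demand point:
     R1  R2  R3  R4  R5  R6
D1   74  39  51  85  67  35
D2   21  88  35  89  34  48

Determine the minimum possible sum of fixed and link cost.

Open {D2}: assign each demand point to its cheapest open site.
  R1→D2 21, R2→D2 88, R3→D2 35, R4→D2 89, R5→D2 34, R6→D2 48
  link cost 315, fixed 63 → total 378.
Compare {D1, D2}: link cost 249 + fixed 231 = 480.
Compare {D1}: link cost 351 + fixed 168 = 519.

378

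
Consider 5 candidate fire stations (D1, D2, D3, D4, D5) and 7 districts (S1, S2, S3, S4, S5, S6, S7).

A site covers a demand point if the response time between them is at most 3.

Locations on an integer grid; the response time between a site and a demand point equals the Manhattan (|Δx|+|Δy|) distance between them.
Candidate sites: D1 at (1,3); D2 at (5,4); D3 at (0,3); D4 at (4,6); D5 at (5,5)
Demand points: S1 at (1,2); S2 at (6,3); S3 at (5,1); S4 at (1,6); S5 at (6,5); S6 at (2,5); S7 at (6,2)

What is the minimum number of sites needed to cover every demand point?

Coverage sets (demand points within 3 of each site):
  D1: {S1, S4, S6}
  D2: {S2, S3, S5, S7}
  D3: {S1}
  D4: {S4, S5, S6}
  D5: {S2, S5, S6}
No single site covers all 7 demand points.
But {D1, D2} covers everything, so the minimum is 2.

2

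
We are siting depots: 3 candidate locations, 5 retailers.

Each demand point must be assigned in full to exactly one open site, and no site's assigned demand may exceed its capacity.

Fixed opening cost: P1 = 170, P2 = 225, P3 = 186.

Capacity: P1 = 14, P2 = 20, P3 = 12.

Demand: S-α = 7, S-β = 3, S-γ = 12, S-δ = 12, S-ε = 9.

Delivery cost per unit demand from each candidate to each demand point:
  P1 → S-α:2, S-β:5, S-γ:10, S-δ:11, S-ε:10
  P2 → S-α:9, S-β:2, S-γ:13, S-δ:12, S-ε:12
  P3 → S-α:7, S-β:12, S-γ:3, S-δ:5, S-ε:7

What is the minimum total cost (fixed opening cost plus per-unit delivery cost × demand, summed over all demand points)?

926

Open {P1, P2, P3}; cheapest assignment that respects the capacities:
  P1 (cap 14, load 12): S-δ — cost 12×11 = 132
  P2 (cap 20, load 19): S-α, S-β, S-ε — cost 7×9 + 3×2 + 9×12 = 177
  P3 (cap 12, load 12): S-γ — cost 12×3 = 36
  Shipping 345, fixed 581 → total 926.
  Any other capacity-feasible assignment to {P1, P2, P3} ships for at least 345.
Total demand is 43 and no other set of sites has combined capacity ≥ 43, so {P1, P2, P3} is the only feasible choice of open sites. Minimum: 926.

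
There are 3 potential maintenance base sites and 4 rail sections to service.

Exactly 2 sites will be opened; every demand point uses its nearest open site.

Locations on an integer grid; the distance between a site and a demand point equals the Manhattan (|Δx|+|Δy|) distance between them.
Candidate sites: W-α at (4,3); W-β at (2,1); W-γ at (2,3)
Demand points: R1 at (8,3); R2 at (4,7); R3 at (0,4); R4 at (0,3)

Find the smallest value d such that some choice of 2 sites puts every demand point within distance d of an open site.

4

Open {W-α, W-γ}.
  Farthest demand point is R1 at distance 4 (to W-α); all others are ≤ 4.
With {W-α, W-β} the worst case is 5.
With {W-β, W-γ} the worst case is 6.
No size-2 selection achieves below 4.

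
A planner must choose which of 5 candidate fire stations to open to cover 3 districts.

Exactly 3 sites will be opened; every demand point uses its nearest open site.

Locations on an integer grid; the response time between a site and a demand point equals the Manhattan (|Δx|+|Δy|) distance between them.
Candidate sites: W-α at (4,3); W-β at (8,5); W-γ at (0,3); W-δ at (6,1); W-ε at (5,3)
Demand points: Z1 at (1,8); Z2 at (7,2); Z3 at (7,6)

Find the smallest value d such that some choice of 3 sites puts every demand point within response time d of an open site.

Open {W-α, W-β, W-γ}.
  Farthest demand point is Z1 at response time 6 (to W-γ); all others are ≤ 6.
With {W-α, W-γ, W-δ} the worst case is 6.
With {W-α, W-γ, W-ε} the worst case is 6.
No size-3 selection achieves below 6.

6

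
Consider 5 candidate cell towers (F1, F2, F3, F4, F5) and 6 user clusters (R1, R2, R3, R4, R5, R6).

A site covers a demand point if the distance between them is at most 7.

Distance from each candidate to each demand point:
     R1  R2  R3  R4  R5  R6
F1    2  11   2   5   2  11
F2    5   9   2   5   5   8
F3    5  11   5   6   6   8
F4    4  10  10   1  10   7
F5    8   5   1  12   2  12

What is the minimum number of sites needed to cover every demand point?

Coverage sets (demand points within 7 of each site):
  F1: {R1, R3, R4, R5}
  F2: {R1, R3, R4, R5}
  F3: {R1, R3, R4, R5}
  F4: {R1, R4, R6}
  F5: {R2, R3, R5}
No single site covers all 6 demand points.
But {F4, F5} covers everything, so the minimum is 2.

2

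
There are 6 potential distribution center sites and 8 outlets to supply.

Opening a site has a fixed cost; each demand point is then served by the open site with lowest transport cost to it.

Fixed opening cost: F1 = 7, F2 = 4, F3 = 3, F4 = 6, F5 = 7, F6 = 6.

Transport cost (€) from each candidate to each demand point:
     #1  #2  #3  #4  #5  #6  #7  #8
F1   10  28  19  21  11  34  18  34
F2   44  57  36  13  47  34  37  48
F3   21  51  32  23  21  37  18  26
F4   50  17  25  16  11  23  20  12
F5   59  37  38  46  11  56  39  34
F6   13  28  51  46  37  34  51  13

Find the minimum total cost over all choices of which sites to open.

139

Open {F1, F4}: assign each demand point to its cheapest open site.
  #1→F1 10, #2→F4 17, #3→F1 19, #4→F4 16, #5→F1 11, #6→F4 23, #7→F1 18, #8→F4 12
  transport cost 126, fixed 13 → total 139.
Compare {F1, F2, F4}: transport cost 123 + fixed 17 = 140.
Compare {F1, F3, F4}: transport cost 126 + fixed 16 = 142.
Compare {F1, F2, F3, F4}: transport cost 123 + fixed 20 = 143.
All other subsets cost ≥ 140. Minimum total cost: 139.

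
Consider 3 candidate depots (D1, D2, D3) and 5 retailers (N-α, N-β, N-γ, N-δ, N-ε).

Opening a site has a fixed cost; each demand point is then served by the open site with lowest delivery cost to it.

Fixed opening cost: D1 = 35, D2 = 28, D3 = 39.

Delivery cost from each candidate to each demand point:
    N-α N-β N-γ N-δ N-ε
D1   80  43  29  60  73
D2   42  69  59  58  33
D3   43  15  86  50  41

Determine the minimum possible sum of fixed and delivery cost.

Open {D1, D3}: assign each demand point to its cheapest open site.
  N-α→D3 43, N-β→D3 15, N-γ→D1 29, N-δ→D3 50, N-ε→D3 41
  delivery cost 178, fixed 74 → total 252.
Compare {D2, D3}: delivery cost 199 + fixed 67 = 266.
Compare {D1, D2}: delivery cost 205 + fixed 63 = 268.
Compare {D1, D2, D3}: delivery cost 169 + fixed 102 = 271.
All other subsets cost ≥ 266. Minimum total cost: 252.

252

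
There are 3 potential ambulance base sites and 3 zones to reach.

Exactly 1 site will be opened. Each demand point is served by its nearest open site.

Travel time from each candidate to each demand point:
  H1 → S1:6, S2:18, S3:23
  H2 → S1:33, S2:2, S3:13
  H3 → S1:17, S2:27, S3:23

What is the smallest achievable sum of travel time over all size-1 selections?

47

Open {H1}.
  S1→H1 6, S2→H1 18, S3→H1 23  ⇒ total 47.
Compare {H2}: total 48.
Compare {H3}: total 67.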